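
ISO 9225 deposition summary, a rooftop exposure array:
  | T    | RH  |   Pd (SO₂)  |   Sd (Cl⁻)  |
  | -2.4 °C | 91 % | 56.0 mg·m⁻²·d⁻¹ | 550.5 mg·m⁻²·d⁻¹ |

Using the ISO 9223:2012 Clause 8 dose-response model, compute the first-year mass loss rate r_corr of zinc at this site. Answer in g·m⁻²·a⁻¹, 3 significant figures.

r_corr = 29.9 g·m⁻²·a⁻¹

zinc: f(T) = +0.038·(T−10) [T≤10 °C] = -0.4712
  Pd branch = 0.0129·Pd^0.44·e^(0.046·RH+f) = 3.113 μm/a
  Cl⁻ term: 0.0175·550.5^0.57·exp(0.008·91+0.085·-2.4) = 1.079
  sum: 3.113 + 1.079 → r_corr = 4.191 μm/a
Convert to mass loss: 4.191 μm/a × 7.14 g/cm³ = 29.92 g·m⁻²·a⁻¹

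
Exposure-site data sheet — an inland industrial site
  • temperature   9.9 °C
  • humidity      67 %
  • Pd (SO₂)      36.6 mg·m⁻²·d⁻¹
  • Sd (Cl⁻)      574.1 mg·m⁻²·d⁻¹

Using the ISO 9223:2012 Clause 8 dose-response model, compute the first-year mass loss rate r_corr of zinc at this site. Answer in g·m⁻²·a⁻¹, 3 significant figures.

r_corr = 28.3 g·m⁻²·a⁻¹

zinc: temperature factor f = +0.038·(-0.1) = -0.0038
  sulphur-dioxide contribution → 1.366 μm/a
  chloride contribution → 2.594 μm/a
  ⇒ r_corr(zinc) = 3.959 μm/a
Convert to mass loss: 3.959 μm/a × 7.14 g/cm³ = 28.27 g·m⁻²·a⁻¹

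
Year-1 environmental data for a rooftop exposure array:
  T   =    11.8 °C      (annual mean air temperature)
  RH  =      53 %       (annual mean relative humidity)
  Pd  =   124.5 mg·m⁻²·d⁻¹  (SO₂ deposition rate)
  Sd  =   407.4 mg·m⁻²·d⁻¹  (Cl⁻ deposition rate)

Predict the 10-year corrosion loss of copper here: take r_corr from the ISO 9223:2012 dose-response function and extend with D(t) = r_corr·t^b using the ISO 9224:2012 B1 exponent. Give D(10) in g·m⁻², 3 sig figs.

copper: T>10 °C ⇒ hinge -0.080·(11.8−10) = -0.1440
  sulphur-dioxide contribution → 0.3669 μm/a
  chloride contribution → 0.624 μm/a
  ⇒ r_corr(copper) = 0.9909 μm/a
Power-law: D(10) = r_corr · 10^0.667
  D(10) = 0.9909 × 10^0.667 = 0.9909 × 4.645 = 4.603 μm
  Mass loss = 4.603 μm × 8.96 g/cm³ = 41.24 g·m⁻²

D(10) = 41.2 g·m⁻²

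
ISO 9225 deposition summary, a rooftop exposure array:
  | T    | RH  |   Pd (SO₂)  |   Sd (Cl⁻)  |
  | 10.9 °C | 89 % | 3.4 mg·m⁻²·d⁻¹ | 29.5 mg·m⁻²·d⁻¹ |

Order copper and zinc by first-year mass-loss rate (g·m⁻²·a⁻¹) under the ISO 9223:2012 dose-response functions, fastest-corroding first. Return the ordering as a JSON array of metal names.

["copper", "zinc"]

copper: f(T) = -0.080·(T−10) [T>10 °C] = -0.0720
  sulphur-dioxide contribution → 1.293 μm/a
  chloride contribution → 1.074 μm/a
  ⇒ r_corr(copper) = 2.367 μm/a
  mass loss = 2.367 μm/a × 8.96 g/cm³ = 21.21 g·m⁻²·a⁻¹
zinc: f(T) = -0.071·(T−10) [T>10 °C] = -0.0639
  sulphur-dioxide contribution → 1.244 μm/a
  chloride contribution → 0.6201 μm/a
  ⇒ r_corr(zinc) = 1.864 μm/a
  mass loss = 1.864 μm/a × 7.14 g/cm³ = 13.31 g·m⁻²·a⁻¹
Ordering by g·m⁻²·a⁻¹: copper (21.2) > zinc (13.3)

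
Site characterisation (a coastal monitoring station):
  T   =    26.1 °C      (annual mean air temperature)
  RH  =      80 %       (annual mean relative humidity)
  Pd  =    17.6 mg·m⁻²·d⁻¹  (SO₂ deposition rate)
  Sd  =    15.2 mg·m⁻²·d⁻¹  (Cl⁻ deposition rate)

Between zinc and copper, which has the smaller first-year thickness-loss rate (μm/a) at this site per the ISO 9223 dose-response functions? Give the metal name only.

zinc: f(T) = -0.071·(T−10) [T>10 °C] = -1.1431
  sulphur-dioxide contribution → 0.5759 μm/a
  chloride contribution → 1.439 μm/a
  total first-year rate 2.015 μm/a
copper: T>10 °C ⇒ hinge -0.080·(26.1−10) = -1.2880
  sulphur-dioxide contribution → 0.3456 μm/a
  chloride contribution → 1.368 μm/a
  ⇒ r_corr(copper) = 1.713 μm/a
Ordering by μm/a: zinc (2.02) > copper (1.71)

copper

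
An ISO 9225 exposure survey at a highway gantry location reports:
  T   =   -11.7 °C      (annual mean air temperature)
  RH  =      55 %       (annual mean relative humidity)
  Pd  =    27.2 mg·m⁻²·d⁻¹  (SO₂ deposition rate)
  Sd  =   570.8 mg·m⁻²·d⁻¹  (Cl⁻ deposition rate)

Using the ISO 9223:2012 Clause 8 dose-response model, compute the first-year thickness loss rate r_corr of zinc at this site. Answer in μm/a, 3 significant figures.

r_corr = 0.678 μm/a

zinc: f(T) = +0.038·(T−10) [T≤10 °C] = -0.8246
  SO₂ term: 0.0129·27.2^0.44·exp(0.046·55-0.8246) = 0.3037
  Sd branch = 0.0175·Sd^0.57·e^(0.008·RH+0.085·T) = 0.3745 μm/a
  r_corr = 0.3037 + 0.3745 = 0.6782 μm/a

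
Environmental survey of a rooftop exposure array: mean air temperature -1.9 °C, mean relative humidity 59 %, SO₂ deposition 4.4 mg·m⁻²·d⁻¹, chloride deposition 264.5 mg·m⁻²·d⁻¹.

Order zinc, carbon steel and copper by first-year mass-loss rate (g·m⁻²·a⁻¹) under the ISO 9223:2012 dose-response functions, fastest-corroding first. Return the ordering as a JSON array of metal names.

zinc: f(T) = +0.038·(T−10) [T≤10 °C] = -0.4522
  SO₂ term: 0.0129·4.4^0.44·exp(0.046·59-0.4522) = 0.2377
  Sd branch = 0.0175·Sd^0.57·e^(0.008·RH+0.085·T) = 0.5737 μm/a
  sum: 0.2377 + 0.5737 → r_corr = 0.8114 μm/a
  mass loss = 0.8114 μm/a × 7.14 g/cm³ = 5.793 g·m⁻²·a⁻¹
carbon steel: T≤10 °C ⇒ hinge +0.150·(-1.9−10) = -1.7850
  Pd branch = 1.77·Pd^0.52·e^(0.02·RH+f) = 2.088 μm/a
  Sd branch = 0.102·Sd^0.62·e^(0.033·RH+0.04·T) = 21.04 μm/a
  sum: 2.088 + 21.04 → r_corr = 23.13 μm/a
  mass loss = 23.13 μm/a × 7.85 g/cm³ = 181.6 g·m⁻²·a⁻¹
copper: f(T) = +0.126·(T−10) [T≤10 °C] = -1.4994
  SO₂ term: 0.0053·4.4^0.26·exp(0.059·59-1.4994) = 0.05652
  Cl⁻ term: 0.01025·264.5^0.27·exp(0.036·59+0.049·-1.9) = 0.3522
  r_corr = 0.05652 + 0.3522 = 0.4087 μm/a
  mass loss = 0.4087 μm/a × 8.96 g/cm³ = 3.662 g·m⁻²·a⁻¹
Ordering by g·m⁻²·a⁻¹: carbon steel (182) > zinc (5.79) > copper (3.66)

["carbon steel", "zinc", "copper"]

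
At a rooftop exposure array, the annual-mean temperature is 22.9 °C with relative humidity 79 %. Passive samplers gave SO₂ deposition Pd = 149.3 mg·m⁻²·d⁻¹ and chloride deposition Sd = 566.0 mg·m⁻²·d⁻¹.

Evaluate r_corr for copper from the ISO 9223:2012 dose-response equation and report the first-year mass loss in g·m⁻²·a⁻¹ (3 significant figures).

r_corr = 33.4 g·m⁻²·a⁻¹

copper: f(T) = -0.080·(T−10) [T>10 °C] = -1.0320
  sulphur-dioxide contribution → 0.7338 μm/a
  chloride contribution → 2.995 μm/a
  ⇒ r_corr(copper) = 3.729 μm/a
Convert to mass loss: 3.729 μm/a × 8.96 g/cm³ = 33.41 g·m⁻²·a⁻¹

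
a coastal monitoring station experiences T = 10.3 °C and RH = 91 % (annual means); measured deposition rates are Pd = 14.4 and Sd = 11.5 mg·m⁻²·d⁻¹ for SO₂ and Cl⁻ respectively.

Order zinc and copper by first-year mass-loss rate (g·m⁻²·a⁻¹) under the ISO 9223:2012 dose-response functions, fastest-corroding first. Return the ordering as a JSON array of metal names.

["copper", "zinc"]

zinc: T>10 °C ⇒ hinge -0.071·(10.3−10) = -0.0213
  SO₂ term: 0.0129·14.4^0.44·exp(0.046·91-0.0213) = 2.685
  Cl⁻ term: 0.0175·11.5^0.57·exp(0.008·91+0.085·10.3) = 0.35
  sum: 2.685 + 0.35 → r_corr = 3.035 μm/a
  mass loss = 3.035 μm/a × 7.14 g/cm³ = 21.67 g·m⁻²·a⁻¹
copper: f(T) = -0.080·(T−10) [T>10 °C] = -0.0240
  Pd branch = 0.0053·Pd^0.26·e^(0.059·RH+f) = 2.222 μm/a
  Cl⁻ term: 0.01025·11.5^0.27·exp(0.036·91+0.049·10.3) = 0.8691
  sum: 2.222 + 0.8691 → r_corr = 3.091 μm/a
  mass loss = 3.091 μm/a × 8.96 g/cm³ = 27.7 g·m⁻²·a⁻¹
Ordering by g·m⁻²·a⁻¹: copper (27.7) > zinc (21.7)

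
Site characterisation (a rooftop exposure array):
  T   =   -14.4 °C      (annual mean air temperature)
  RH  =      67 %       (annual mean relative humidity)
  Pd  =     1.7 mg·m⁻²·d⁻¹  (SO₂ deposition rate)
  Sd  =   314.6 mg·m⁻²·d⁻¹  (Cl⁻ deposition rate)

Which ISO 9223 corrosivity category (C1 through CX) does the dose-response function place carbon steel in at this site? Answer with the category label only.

carbon steel: temperature factor f = +0.150·(-24.4) = -3.6600
  Pd branch = 1.77·Pd^0.52·e^(0.02·RH+f) = 0.2292 μm/a
  Cl⁻ term: 0.102·314.6^0.62·exp(0.033·67+0.04·-14.4) = 18.5
  r_corr = 0.2292 + 18.5 = 18.73 μm/a
Category bounds: 1.3…25 μm/a bracket r_corr ⇒ C2

C2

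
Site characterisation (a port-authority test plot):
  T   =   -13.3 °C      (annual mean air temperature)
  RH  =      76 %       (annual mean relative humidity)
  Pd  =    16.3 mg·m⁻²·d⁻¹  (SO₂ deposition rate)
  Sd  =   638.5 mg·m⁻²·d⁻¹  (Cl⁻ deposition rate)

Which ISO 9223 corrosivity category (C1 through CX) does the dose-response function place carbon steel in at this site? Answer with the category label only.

C3

carbon steel: f(T) = +0.150·(T−10) [T≤10 °C] = -3.4950
  SO₂ term: 1.77·16.3^0.52·exp(0.02·76-3.4950) = 1.049
  Sd branch = 0.102·Sd^0.62·e^(0.033·RH+0.04·T) = 40.36 μm/a
  r_corr = 1.049 + 40.36 = 41.41 μm/a
Category bounds: 25…50 μm/a bracket r_corr ⇒ C3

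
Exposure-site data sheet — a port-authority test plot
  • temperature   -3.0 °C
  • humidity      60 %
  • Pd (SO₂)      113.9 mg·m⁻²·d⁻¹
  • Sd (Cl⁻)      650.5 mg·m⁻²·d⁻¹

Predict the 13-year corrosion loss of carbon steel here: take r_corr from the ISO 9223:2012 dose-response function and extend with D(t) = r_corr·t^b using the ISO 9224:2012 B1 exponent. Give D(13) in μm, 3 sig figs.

carbon steel: T≤10 °C ⇒ hinge +0.150·(-3.0−10) = -1.9500
  Pd branch = 1.77·Pd^0.52·e^(0.02·RH+f) = 9.809 μm/a
  Sd branch = 0.102·Sd^0.62·e^(0.033·RH+0.04·T) = 36.36 μm/a
  sum: 9.809 + 36.36 → r_corr = 46.17 μm/a
Long-term exponent b (ISO 9224 Table 2, B1) = 0.523
  D(13) = 46.17 × 13^0.523 = 46.17 × 3.825 = 176.6 μm

D(13) = 177 μm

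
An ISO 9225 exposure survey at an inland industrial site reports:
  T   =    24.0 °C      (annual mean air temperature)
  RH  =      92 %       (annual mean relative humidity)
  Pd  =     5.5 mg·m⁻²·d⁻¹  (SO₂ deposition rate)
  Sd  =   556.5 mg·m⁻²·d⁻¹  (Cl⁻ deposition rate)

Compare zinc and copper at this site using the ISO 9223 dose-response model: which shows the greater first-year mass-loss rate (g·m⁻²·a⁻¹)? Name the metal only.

zinc: f(T) = -0.071·(T−10) [T>10 °C] = -0.9940
  Pd branch = 0.0129·Pd^0.44·e^(0.046·RH+f) = 0.696 μm/a
  Sd branch = 0.0175·Sd^0.57·e^(0.008·RH+0.085·T) = 10.32 μm/a
  r_corr = 0.696 + 10.32 = 11.01 μm/a
  mass loss = 11.01 μm/a × 7.14 g/cm³ = 78.63 g·m⁻²·a⁻¹
copper: T>10 °C ⇒ hinge -0.080·(24.0−10) = -1.1200
  SO₂ term: 0.0053·5.5^0.26·exp(0.059·92-1.1200) = 0.6134
  Sd branch = 0.01025·Sd^0.27·e^(0.036·RH+0.049·T) = 5.025 μm/a
  sum: 0.6134 + 5.025 → r_corr = 5.638 μm/a
  mass loss = 5.638 μm/a × 8.96 g/cm³ = 50.52 g·m⁻²·a⁻¹
Ordering by g·m⁻²·a⁻¹: zinc (78.6) > copper (50.5)

zinc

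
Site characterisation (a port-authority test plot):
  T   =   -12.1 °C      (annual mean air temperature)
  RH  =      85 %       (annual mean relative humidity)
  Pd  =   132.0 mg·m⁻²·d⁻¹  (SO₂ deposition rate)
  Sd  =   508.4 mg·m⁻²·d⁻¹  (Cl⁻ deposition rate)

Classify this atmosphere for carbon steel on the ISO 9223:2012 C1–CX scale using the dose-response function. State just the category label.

C4

carbon steel: f(T) = +0.150·(T−10) [T≤10 °C] = -3.3150
  SO₂ term: 1.77·132.0^0.52·exp(0.02·85-3.3150) = 4.459
  Cl⁻ term: 0.102·508.4^0.62·exp(0.033·85+0.04·-12.1) = 49.48
  r_corr = 4.459 + 49.48 = 53.94 μm/a
53.9 μm/a falls in (50, 80] for carbon steel → category C4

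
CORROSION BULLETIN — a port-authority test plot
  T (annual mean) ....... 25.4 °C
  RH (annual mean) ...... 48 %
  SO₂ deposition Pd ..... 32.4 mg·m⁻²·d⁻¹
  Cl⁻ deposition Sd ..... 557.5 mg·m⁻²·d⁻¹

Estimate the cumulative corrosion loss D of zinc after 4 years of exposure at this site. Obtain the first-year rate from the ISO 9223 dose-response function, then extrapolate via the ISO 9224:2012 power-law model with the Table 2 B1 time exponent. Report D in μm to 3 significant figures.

D(4) = 25.8 μm

zinc: T>10 °C ⇒ hinge -0.071·(25.4−10) = -1.0934
  Pd branch = 0.0129·Pd^0.44·e^(0.046·RH+f) = 0.1817 μm/a
  Cl⁻ term: 0.0175·557.5^0.57·exp(0.008·48+0.085·25.4) = 8.181
  r_corr = 0.1817 + 8.181 = 8.363 μm/a
Long-term exponent b (ISO 9224 Table 2, B1) = 0.813
  D(4) = 8.363 × 4^0.813 = 8.363 × 3.087 = 25.81 μm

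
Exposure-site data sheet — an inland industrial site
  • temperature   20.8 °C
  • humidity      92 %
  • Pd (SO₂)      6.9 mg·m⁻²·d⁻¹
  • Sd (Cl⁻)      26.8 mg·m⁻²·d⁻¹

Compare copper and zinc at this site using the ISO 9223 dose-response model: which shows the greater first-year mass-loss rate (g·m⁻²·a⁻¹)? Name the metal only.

copper

copper: f(T) = -0.080·(T−10) [T>10 °C] = -0.8640
  SO₂ term: 0.0053·6.9^0.26·exp(0.059·92-0.8640) = 0.8404
  Sd branch = 0.01025·Sd^0.27·e^(0.036·RH+0.049·T) = 1.894 μm/a
  sum: 0.8404 + 1.894 → r_corr = 2.734 μm/a
  mass loss = 2.734 μm/a × 8.96 g/cm³ = 24.5 g·m⁻²·a⁻¹
zinc: f(T) = -0.071·(T−10) [T>10 °C] = -0.7668
  SO₂ term: 0.0129·6.9^0.44·exp(0.046·92-0.7668) = 0.9652
  Sd branch = 0.0175·Sd^0.57·e^(0.008·RH+0.085·T) = 1.395 μm/a
  r_corr = 0.9652 + 1.395 = 2.36 μm/a
  mass loss = 2.36 μm/a × 7.14 g/cm³ = 16.85 g·m⁻²·a⁻¹
Ordering by g·m⁻²·a⁻¹: copper (24.5) > zinc (16.9)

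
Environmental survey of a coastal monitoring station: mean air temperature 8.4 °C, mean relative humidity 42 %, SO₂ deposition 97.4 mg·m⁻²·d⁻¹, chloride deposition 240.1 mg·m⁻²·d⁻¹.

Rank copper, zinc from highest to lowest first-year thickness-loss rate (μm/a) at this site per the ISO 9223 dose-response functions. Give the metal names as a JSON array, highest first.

["zinc", "copper"]

copper: temperature factor f = +0.126·(-1.6) = -0.2016
  SO₂ term: 0.0053·97.4^0.26·exp(0.059·42-0.2016) = 0.1698
  Sd branch = 0.01025·Sd^0.27·e^(0.036·RH+0.049·T) = 0.3082 μm/a
  sum: 0.1698 + 0.3082 → r_corr = 0.478 μm/a
zinc: temperature factor f = +0.038·(-1.6) = -0.0608
  Pd branch = 0.0129·Pd^0.44·e^(0.046·RH+f) = 0.6284 μm/a
  Cl⁻ term: 0.0175·240.1^0.57·exp(0.008·42+0.085·8.4) = 1.137
  sum: 0.6284 + 1.137 → r_corr = 1.766 μm/a
Ordering by μm/a: zinc (1.77) > copper (0.478)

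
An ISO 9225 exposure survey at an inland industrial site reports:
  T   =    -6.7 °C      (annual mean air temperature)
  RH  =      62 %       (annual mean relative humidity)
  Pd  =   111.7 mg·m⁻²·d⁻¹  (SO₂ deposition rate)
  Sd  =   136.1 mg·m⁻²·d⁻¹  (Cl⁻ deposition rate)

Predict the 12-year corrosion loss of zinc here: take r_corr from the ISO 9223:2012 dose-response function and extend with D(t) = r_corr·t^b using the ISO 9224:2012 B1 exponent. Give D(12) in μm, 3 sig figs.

D(12) = 9.13 μm

zinc: f(T) = +0.038·(T−10) [T≤10 °C] = -0.6346
  SO₂ term: 0.0129·111.7^0.44·exp(0.046·62-0.6346) = 0.9435
  Sd branch = 0.0175·Sd^0.57·e^(0.008·RH+0.085·T) = 0.2676 μm/a
  r_corr = 0.9435 + 0.2676 = 1.211 μm/a
Power-law: D(12) = r_corr · 12^0.813
  D(12) = 1.211 × 12^0.813 = 1.211 × 7.54 = 9.131 μm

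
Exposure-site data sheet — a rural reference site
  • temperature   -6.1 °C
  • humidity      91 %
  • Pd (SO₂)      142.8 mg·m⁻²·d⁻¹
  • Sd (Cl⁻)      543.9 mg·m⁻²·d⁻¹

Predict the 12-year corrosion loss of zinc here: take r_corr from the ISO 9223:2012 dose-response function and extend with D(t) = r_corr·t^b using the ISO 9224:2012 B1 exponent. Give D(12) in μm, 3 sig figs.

zinc: f(T) = +0.038·(T−10) [T≤10 °C] = -0.6118
  Pd branch = 0.0129·Pd^0.44·e^(0.046·RH+f) = 4.082 μm/a
  Cl⁻ term: 0.0175·543.9^0.57·exp(0.008·91+0.085·-6.1) = 0.7821
  sum: 4.082 + 0.7821 → r_corr = 4.865 μm/a
Power-law: D(12) = r_corr · 12^0.813
  D(12) = 4.865 × 12^0.813 = 4.865 × 7.54 = 36.68 μm

D(12) = 36.7 μm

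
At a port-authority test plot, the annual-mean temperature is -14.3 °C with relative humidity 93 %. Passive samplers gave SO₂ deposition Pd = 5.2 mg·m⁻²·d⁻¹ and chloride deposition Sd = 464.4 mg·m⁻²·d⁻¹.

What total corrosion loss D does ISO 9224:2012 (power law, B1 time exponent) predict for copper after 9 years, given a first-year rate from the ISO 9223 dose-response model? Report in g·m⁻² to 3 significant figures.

copper: T≤10 °C ⇒ hinge +0.126·(-14.3−10) = -3.0618
  Pd branch = 0.0053·Pd^0.26·e^(0.059·RH+f) = 0.09198 μm/a
  Cl⁻ term: 0.01025·464.4^0.27·exp(0.036·93+0.049·-14.3) = 0.7594
  r_corr = 0.09198 + 0.7594 = 0.8514 μm/a
Long-term exponent b (ISO 9224 Table 2, B1) = 0.667
  D(9) = 0.8514 × 9^0.667 = 0.8514 × 4.33 = 3.687 μm
  Mass loss = 3.687 μm × 8.96 g/cm³ = 33.03 g·m⁻²

D(9) = 33.0 g·m⁻²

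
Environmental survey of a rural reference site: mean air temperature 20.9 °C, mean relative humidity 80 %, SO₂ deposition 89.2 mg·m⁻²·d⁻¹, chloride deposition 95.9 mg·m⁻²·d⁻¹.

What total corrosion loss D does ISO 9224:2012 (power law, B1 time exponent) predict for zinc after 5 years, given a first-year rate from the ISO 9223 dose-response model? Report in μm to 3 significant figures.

zinc: f(T) = -0.071·(T−10) [T>10 °C] = -0.7739
  SO₂ term: 0.0129·89.2^0.44·exp(0.046·80-0.7739) = 1.702
  Sd branch = 0.0175·Sd^0.57·e^(0.008·RH+0.085·T) = 2.643 μm/a
  sum: 1.702 + 2.643 → r_corr = 4.345 μm/a
Power-law: D(5) = r_corr · 5^0.813
  D(5) = 4.345 × 5^0.813 = 4.345 × 3.701 = 16.08 μm

D(5) = 16.1 μm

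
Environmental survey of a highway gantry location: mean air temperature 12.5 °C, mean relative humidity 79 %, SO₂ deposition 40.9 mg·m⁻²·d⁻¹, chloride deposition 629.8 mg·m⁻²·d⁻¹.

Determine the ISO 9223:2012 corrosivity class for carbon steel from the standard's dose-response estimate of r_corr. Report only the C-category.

carbon steel: T>10 °C ⇒ hinge -0.054·(12.5−10) = -0.1350
  sulphur-dioxide contribution → 51.72 μm/a
  chloride contribution → 124 μm/a
  ⇒ r_corr(carbon steel) = 175.7 μm/a
ISO 9223 Table 2 (carbon steel): 80 < 176 ≤ 200 μm/a ⇒ C5

C5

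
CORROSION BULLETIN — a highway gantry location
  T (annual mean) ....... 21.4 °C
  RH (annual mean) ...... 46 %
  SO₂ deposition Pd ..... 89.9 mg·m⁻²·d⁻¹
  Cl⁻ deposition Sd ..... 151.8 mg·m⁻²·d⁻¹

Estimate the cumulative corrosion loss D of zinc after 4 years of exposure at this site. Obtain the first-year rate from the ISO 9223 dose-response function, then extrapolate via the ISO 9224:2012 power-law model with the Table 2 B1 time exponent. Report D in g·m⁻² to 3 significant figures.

zinc: temperature factor f = -0.071·(11.4) = -0.8094
  SO₂ term: 0.0129·89.9^0.44·exp(0.046·46-0.8094) = 0.3449
  Cl⁻ term: 0.0175·151.8^0.57·exp(0.008·46+0.085·21.4) = 2.73
  sum: 0.3449 + 2.73 → r_corr = 3.075 μm/a
Power-law: D(4) = r_corr · 4^0.813
  D(4) = 3.075 × 4^0.813 = 3.075 × 3.087 = 9.491 μm
  Mass loss = 9.491 μm × 7.14 g/cm³ = 67.77 g·m⁻²

D(4) = 67.8 g·m⁻²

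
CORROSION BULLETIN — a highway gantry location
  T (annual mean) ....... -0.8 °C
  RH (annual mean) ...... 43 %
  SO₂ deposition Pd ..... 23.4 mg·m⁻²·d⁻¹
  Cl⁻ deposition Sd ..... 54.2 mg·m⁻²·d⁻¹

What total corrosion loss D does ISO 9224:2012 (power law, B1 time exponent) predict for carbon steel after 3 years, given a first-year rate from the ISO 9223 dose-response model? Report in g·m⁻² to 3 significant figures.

D(3) = 127 g·m⁻²

carbon steel: temperature factor f = +0.150·(-10.8) = -1.6200
  SO₂ term: 1.77·23.4^0.52·exp(0.02·43-1.6200) = 4.265
  Cl⁻ term: 0.102·54.2^0.62·exp(0.033·43+0.04·-0.8) = 4.853
  sum: 4.265 + 4.853 → r_corr = 9.118 μm/a
ISO 9224: D(t) = r_corr · t^b with b = 0.523 (carbon steel, B1)
  D(3) = 9.118 × 3^0.523 = 9.118 × 1.776 = 16.2 μm
  Mass loss = 16.2 μm × 7.85 g/cm³ = 127.1 g·m⁻²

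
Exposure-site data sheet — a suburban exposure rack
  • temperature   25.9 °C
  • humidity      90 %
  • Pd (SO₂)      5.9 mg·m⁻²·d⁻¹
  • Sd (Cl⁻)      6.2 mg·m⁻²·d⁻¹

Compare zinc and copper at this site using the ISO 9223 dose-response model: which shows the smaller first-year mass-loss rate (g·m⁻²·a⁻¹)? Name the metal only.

zinc: f(T) = -0.071·(T−10) [T>10 °C] = -1.1289
  SO₂ term: 0.0129·5.9^0.44·exp(0.046·90-1.1289) = 0.5721
  Cl⁻ term: 0.0175·6.2^0.57·exp(0.008·90+0.085·25.9) = 0.9194
  sum: 0.5721 + 0.9194 → r_corr = 1.491 μm/a
  mass loss = 1.491 μm/a × 7.14 g/cm³ = 10.65 g·m⁻²·a⁻¹
copper: T>10 °C ⇒ hinge -0.080·(25.9−10) = -1.2720
  SO₂ term: 0.0053·5.9^0.26·exp(0.059·90-1.2720) = 0.4768
  Sd branch = 0.01025·Sd^0.27·e^(0.036·RH+0.049·T) = 1.524 μm/a
  sum: 0.4768 + 1.524 → r_corr = 2.001 μm/a
  mass loss = 2.001 μm/a × 8.96 g/cm³ = 17.93 g·m⁻²·a⁻¹
Ordering by g·m⁻²·a⁻¹: copper (17.9) > zinc (10.6)

zinc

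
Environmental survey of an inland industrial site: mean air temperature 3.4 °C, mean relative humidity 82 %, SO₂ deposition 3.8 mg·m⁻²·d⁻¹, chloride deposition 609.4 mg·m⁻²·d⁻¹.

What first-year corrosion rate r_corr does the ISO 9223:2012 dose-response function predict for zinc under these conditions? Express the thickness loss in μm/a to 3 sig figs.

zinc: temperature factor f = +0.038·(-6.6) = -0.2508
  sulphur-dioxide contribution → 0.7851 μm/a
  chloride contribution → 1.741 μm/a
  ⇒ r_corr(zinc) = 2.526 μm/a

r_corr = 2.53 μm/a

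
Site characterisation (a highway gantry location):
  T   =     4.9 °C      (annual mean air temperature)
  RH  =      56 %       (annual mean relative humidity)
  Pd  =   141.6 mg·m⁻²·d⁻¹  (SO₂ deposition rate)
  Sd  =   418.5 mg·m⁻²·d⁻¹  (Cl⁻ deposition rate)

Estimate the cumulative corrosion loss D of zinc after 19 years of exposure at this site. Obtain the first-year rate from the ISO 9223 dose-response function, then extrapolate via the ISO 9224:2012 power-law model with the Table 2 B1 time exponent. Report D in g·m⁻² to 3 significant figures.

D(19) = 198 g·m⁻²

zinc: f(T) = +0.038·(T−10) [T≤10 °C] = -0.1938
  SO₂ term: 0.0129·141.6^0.44·exp(0.046·56-0.1938) = 1.235
  Sd branch = 0.0175·Sd^0.57·e^(0.008·RH+0.085·T) = 1.297 μm/a
  sum: 1.235 + 1.297 → r_corr = 2.532 μm/a
ISO 9224: D(t) = r_corr · t^b with b = 0.813 (zinc, B1)
  D(19) = 2.532 × 19^0.813 = 2.532 × 10.96 = 27.74 μm
  Mass loss = 27.74 μm × 7.14 g/cm³ = 198 g·m⁻²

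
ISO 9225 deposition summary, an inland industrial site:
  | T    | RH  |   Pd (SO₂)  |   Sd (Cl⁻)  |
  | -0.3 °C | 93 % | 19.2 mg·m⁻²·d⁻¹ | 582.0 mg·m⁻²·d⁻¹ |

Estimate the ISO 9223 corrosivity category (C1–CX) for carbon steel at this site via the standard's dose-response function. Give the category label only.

carbon steel: temperature factor f = +0.150·(-10.3) = -1.5450
  Pd branch = 1.77·Pd^0.52·e^(0.02·RH+f) = 11.27 μm/a
  Cl⁻ term: 0.102·582.0^0.62·exp(0.033·93+0.04·-0.3) = 112.3
  sum: 11.27 + 112.3 → r_corr = 123.6 μm/a
Category bounds: 80…200 μm/a bracket r_corr ⇒ C5

C5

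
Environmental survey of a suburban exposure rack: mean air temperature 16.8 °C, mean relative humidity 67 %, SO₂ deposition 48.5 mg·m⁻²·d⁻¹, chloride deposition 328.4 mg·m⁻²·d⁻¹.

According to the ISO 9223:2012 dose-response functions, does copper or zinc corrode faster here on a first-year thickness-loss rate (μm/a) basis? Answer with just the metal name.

zinc

copper: f(T) = -0.080·(T−10) [T>10 °C] = -0.5440
  Pd branch = 0.0053·Pd^0.26·e^(0.059·RH+f) = 0.4396 μm/a
  Cl⁻ term: 0.01025·328.4^0.27·exp(0.036·67+0.049·16.8) = 1.245
  sum: 0.4396 + 1.245 → r_corr = 1.685 μm/a
zinc: f(T) = -0.071·(T−10) [T>10 °C] = -0.4828
  Pd branch = 0.0129·Pd^0.44·e^(0.046·RH+f) = 0.9575 μm/a
  Sd branch = 0.0175·Sd^0.57·e^(0.008·RH+0.085·T) = 3.391 μm/a
  sum: 0.9575 + 3.391 → r_corr = 4.349 μm/a
Ordering by μm/a: zinc (4.35) > copper (1.68)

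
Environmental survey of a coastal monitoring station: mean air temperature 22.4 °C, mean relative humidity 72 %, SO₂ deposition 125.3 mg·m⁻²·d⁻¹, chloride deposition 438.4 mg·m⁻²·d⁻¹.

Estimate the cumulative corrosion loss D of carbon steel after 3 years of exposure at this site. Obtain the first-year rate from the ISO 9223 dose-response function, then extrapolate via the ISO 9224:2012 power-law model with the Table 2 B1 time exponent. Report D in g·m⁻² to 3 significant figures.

carbon steel: f(T) = -0.054·(T−10) [T>10 °C] = -0.6696
  SO₂ term: 1.77·125.3^0.52·exp(0.02·72-0.6696) = 47.15
  Sd branch = 0.102·Sd^0.62·e^(0.033·RH+0.04·T) = 116.8 μm/a
  r_corr = 47.15 + 116.8 = 164 μm/a
ISO 9224: D(t) = r_corr · t^b with b = 0.523 (carbon steel, B1)
  D(3) = 164 × 3^0.523 = 164 × 1.776 = 291.3 μm
  Mass loss = 291.3 μm × 7.85 g/cm³ = 2287 g·m⁻²

D(3) = 2.29e+03 g·m⁻²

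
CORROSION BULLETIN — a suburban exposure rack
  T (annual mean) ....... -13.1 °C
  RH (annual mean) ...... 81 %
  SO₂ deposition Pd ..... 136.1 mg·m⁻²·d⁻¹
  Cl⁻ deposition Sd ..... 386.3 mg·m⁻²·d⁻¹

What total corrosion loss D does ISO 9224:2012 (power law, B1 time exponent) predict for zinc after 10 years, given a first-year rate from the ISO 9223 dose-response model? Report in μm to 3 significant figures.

D(10) = 14.7 μm

zinc: f(T) = +0.038·(T−10) [T≤10 °C] = -0.8778
  SO₂ term: 0.0129·136.1^0.44·exp(0.046·81-0.8778) = 1.934
  Cl⁻ term: 0.0175·386.3^0.57·exp(0.008·81+0.085·-13.1) = 0.3277
  r_corr = 1.934 + 0.3277 = 2.262 μm/a
Power-law: D(10) = r_corr · 10^0.813
  D(10) = 2.262 × 10^0.813 = 2.262 × 6.501 = 14.7 μm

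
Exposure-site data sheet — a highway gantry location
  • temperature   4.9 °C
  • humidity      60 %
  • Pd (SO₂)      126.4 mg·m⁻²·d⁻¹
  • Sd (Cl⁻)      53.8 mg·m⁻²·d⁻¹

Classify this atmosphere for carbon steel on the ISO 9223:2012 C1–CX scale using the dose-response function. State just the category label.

C3

carbon steel: T≤10 °C ⇒ hinge +0.150·(4.9−10) = -0.7650
  Pd branch = 1.77·Pd^0.52·e^(0.02·RH+f) = 33.87 μm/a
  Sd branch = 0.102·Sd^0.62·e^(0.033·RH+0.04·T) = 10.63 μm/a
  r_corr = 33.87 + 10.63 = 44.5 μm/a
ISO 9223 Table 2 (carbon steel): 25 < 44.5 ≤ 50 μm/a ⇒ C3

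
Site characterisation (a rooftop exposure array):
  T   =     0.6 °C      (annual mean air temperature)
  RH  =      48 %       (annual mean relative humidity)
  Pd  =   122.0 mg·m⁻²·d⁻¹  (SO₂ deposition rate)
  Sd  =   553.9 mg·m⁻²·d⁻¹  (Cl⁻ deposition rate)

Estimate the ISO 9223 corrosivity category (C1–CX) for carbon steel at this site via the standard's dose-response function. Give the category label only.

carbon steel: temperature factor f = +0.150·(-9.4) = -1.4100
  sulphur-dioxide contribution → 13.72 μm/a
  chloride contribution → 25.58 μm/a
  total first-year rate 39.3 μm/a
Category bounds: 25…50 μm/a bracket r_corr ⇒ C3

C3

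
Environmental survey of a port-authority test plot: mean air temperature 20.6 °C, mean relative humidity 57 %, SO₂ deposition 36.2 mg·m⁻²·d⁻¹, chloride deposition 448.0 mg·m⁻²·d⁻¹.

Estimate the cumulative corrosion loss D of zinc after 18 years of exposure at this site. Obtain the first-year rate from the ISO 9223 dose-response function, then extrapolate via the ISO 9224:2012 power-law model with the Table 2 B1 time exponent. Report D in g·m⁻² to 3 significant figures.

zinc: temperature factor f = -0.071·(10.6) = -0.7526
  SO₂ term: 0.0129·36.2^0.44·exp(0.046·57-0.7526) = 0.4058
  Cl⁻ term: 0.0175·448.0^0.57·exp(0.008·57+0.085·20.6) = 5.161
  r_corr = 0.4058 + 5.161 = 5.567 μm/a
ISO 9224: D(t) = r_corr · t^b with b = 0.813 (zinc, B1)
  D(18) = 5.567 × 18^0.813 = 5.567 × 10.48 = 58.37 μm
  Mass loss = 58.37 μm × 7.14 g/cm³ = 416.7 g·m⁻²

D(18) = 417 g·m⁻²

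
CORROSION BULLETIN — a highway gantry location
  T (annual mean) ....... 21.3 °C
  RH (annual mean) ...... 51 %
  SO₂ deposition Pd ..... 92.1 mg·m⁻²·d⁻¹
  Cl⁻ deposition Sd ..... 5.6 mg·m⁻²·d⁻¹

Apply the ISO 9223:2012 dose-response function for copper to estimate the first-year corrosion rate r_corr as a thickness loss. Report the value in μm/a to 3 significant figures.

copper: T>10 °C ⇒ hinge -0.080·(21.3−10) = -0.9040
  Pd branch = 0.0053·Pd^0.26·e^(0.059·RH+f) = 0.141 μm/a
  Sd branch = 0.01025·Sd^0.27·e^(0.036·RH+0.049·T) = 0.2907 μm/a
  r_corr = 0.141 + 0.2907 = 0.4316 μm/a

r_corr = 0.432 μm/a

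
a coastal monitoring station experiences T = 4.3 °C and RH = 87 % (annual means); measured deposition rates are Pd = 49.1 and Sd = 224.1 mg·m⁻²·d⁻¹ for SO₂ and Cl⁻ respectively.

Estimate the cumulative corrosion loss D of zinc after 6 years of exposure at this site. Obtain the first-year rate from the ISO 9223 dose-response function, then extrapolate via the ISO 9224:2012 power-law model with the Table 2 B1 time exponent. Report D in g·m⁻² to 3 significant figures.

zinc: f(T) = +0.038·(T−10) [T≤10 °C] = -0.2166
  Pd branch = 0.0129·Pd^0.44·e^(0.046·RH+f) = 3.152 μm/a
  Sd branch = 0.0175·Sd^0.57·e^(0.008·RH+0.085·T) = 1.106 μm/a
  sum: 3.152 + 1.106 → r_corr = 4.259 μm/a
ISO 9224: D(t) = r_corr · t^b with b = 0.813 (zinc, B1)
  D(6) = 4.259 × 6^0.813 = 4.259 × 4.292 = 18.28 μm
  Mass loss = 18.28 μm × 7.14 g/cm³ = 130.5 g·m⁻²

D(6) = 130 g·m⁻²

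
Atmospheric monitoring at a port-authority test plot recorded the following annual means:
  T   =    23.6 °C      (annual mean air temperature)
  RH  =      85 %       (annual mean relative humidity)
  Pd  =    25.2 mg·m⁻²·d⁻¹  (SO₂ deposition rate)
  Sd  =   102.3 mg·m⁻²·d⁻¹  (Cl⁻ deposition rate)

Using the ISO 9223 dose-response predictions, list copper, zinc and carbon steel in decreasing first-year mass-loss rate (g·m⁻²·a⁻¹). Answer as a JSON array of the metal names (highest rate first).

copper: temperature factor f = -0.080·(13.6) = -1.0880
  sulphur-dioxide contribution → 0.6225 μm/a
  chloride contribution → 2.424 μm/a
  ⇒ r_corr(copper) = 3.047 μm/a
  mass loss = 3.047 μm/a × 8.96 g/cm³ = 27.3 g·m⁻²·a⁻¹
zinc: temperature factor f = -0.071·(13.6) = -0.9656
  sulphur-dioxide contribution → 1.014 μm/a
  chloride contribution → 3.591 μm/a
  ⇒ r_corr(zinc) = 4.605 μm/a
  mass loss = 4.605 μm/a × 7.14 g/cm³ = 32.88 g·m⁻²·a⁻¹
carbon steel: f(T) = -0.054·(T−10) [T>10 °C] = -0.7344
  sulphur-dioxide contribution → 24.89 μm/a
  chloride contribution → 76.36 μm/a
  ⇒ r_corr(carbon steel) = 101.3 μm/a
  mass loss = 101.3 μm/a × 7.85 g/cm³ = 794.9 g·m⁻²·a⁻¹
Ordering by g·m⁻²·a⁻¹: carbon steel (795) > zinc (32.9) > copper (27.3)

["carbon steel", "zinc", "copper"]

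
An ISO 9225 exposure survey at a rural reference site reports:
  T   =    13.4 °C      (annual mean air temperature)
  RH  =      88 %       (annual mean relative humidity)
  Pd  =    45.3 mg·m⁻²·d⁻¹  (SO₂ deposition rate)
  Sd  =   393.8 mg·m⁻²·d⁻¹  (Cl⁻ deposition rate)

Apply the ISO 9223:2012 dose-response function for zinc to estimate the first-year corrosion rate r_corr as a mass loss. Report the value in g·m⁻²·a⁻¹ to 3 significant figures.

r_corr = 46.0 g·m⁻²·a⁻¹

zinc: temperature factor f = -0.071·(3.4) = -0.2414
  sulphur-dioxide contribution → 3.108 μm/a
  chloride contribution → 3.332 μm/a
  ⇒ r_corr(zinc) = 6.44 μm/a
Convert to mass loss: 6.44 μm/a × 7.14 g/cm³ = 45.98 g·m⁻²·a⁻¹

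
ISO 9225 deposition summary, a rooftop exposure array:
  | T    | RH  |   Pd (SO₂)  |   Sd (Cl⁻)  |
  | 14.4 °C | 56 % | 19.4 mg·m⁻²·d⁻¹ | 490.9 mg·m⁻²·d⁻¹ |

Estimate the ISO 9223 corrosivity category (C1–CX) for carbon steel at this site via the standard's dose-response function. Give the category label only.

C4

carbon steel: temperature factor f = -0.054·(4.4) = -0.2376
  sulphur-dioxide contribution → 19.99 μm/a
  chloride contribution → 53.67 μm/a
  ⇒ r_corr(carbon steel) = 73.66 μm/a
73.7 μm/a falls in (50, 80] for carbon steel → category C4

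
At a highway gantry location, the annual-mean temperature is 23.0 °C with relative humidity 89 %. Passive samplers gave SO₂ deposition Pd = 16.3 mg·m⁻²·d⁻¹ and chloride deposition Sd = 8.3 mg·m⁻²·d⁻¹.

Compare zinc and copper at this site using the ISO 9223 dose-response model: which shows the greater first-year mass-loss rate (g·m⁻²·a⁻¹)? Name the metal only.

zinc: temperature factor f = -0.071·(13.0) = -0.9230
  Pd branch = 0.0129·Pd^0.44·e^(0.046·RH+f) = 1.05 μm/a
  Cl⁻ term: 0.0175·8.3^0.57·exp(0.008·89+0.085·23.0) = 0.8417
  r_corr = 1.05 + 0.8417 = 1.892 μm/a
  mass loss = 1.892 μm/a × 7.14 g/cm³ = 13.51 g·m⁻²·a⁻¹
copper: f(T) = -0.080·(T−10) [T>10 °C] = -1.0400
  SO₂ term: 0.0053·16.3^0.26·exp(0.059·89-1.0400) = 0.7383
  Sd branch = 0.01025·Sd^0.27·e^(0.036·RH+0.049·T) = 1.38 μm/a
  r_corr = 0.7383 + 1.38 = 2.118 μm/a
  mass loss = 2.118 μm/a × 8.96 g/cm³ = 18.98 g·m⁻²·a⁻¹
Ordering by g·m⁻²·a⁻¹: copper (19) > zinc (13.5)

copper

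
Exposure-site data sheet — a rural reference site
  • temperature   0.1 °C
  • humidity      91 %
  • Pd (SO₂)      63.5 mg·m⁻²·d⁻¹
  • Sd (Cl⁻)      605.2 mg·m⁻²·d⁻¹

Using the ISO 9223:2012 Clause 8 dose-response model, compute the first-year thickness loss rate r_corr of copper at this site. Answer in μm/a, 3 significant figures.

copper: T≤10 °C ⇒ hinge +0.126·(0.1−10) = -1.2474
  SO₂ term: 0.0053·63.5^0.26·exp(0.059·91-1.2474) = 0.9616
  Sd branch = 0.01025·Sd^0.27·e^(0.036·RH+0.049·T) = 1.537 μm/a
  sum: 0.9616 + 1.537 → r_corr = 2.499 μm/a

r_corr = 2.50 μm/a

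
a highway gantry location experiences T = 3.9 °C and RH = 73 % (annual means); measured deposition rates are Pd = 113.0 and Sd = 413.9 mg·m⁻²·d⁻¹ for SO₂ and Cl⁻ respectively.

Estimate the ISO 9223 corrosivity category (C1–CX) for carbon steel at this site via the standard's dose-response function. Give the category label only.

carbon steel: T≤10 °C ⇒ hinge +0.150·(3.9−10) = -0.9150
  SO₂ term: 1.77·113.0^0.52·exp(0.02·73-0.9150) = 35.67
  Sd branch = 0.102·Sd^0.62·e^(0.033·RH+0.04·T) = 55.6 μm/a
  sum: 35.67 + 55.6 → r_corr = 91.26 μm/a
ISO 9223 Table 2 (carbon steel): 80 < 91.3 ≤ 200 μm/a ⇒ C5

C5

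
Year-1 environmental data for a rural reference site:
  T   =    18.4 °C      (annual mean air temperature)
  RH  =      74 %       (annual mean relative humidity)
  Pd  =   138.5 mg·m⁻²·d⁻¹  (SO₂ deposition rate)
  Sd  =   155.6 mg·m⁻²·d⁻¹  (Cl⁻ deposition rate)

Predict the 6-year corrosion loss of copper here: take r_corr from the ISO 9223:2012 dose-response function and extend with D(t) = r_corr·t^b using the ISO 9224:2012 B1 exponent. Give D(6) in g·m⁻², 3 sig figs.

copper: f(T) = -0.080·(T−10) [T>10 °C] = -0.6720
  Pd branch = 0.0053·Pd^0.26·e^(0.059·RH+f) = 0.768 μm/a
  Sd branch = 0.01025·Sd^0.27·e^(0.036·RH+0.049·T) = 1.416 μm/a
  r_corr = 0.768 + 1.416 = 2.184 μm/a
Long-term exponent b (ISO 9224 Table 2, B1) = 0.667
  D(6) = 2.184 × 6^0.667 = 2.184 × 3.304 = 7.216 μm
  Mass loss = 7.216 μm × 8.96 g/cm³ = 64.65 g·m⁻²

D(6) = 64.7 g·m⁻²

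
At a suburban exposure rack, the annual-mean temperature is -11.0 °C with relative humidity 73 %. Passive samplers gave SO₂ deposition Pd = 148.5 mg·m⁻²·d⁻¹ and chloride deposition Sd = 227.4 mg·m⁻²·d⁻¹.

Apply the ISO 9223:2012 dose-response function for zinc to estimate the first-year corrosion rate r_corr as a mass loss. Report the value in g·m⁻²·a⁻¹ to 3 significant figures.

r_corr = 12.7 g·m⁻²·a⁻¹

zinc: temperature factor f = +0.038·(-21.0) = -0.7980
  sulphur-dioxide contribution → 1.506 μm/a
  chloride contribution → 0.2716 μm/a
  total first-year rate 1.778 μm/a
Convert to mass loss: 1.778 μm/a × 7.14 g/cm³ = 12.7 g·m⁻²·a⁻¹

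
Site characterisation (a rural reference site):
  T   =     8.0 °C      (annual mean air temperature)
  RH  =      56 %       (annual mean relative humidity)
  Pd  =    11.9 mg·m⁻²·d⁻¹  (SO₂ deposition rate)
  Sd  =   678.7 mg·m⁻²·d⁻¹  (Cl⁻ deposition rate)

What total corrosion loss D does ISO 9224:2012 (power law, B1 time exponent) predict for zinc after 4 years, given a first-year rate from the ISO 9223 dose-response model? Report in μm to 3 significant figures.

D(4) = 8.30 μm

zinc: T≤10 °C ⇒ hinge +0.038·(8.0−10) = -0.0760
  SO₂ term: 0.0129·11.9^0.44·exp(0.046·56-0.0760) = 0.4673
  Sd branch = 0.0175·Sd^0.57·e^(0.008·RH+0.085·T) = 2.223 μm/a
  r_corr = 0.4673 + 2.223 = 2.69 μm/a
Power-law: D(4) = r_corr · 4^0.813
  D(4) = 2.69 × 4^0.813 = 2.69 × 3.087 = 8.304 μm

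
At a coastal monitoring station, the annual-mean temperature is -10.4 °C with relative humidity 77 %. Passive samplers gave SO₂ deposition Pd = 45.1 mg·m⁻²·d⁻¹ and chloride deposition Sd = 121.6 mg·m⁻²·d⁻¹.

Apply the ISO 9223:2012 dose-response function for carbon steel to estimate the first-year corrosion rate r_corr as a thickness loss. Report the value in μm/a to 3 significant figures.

carbon steel: T≤10 °C ⇒ hinge +0.150·(-10.4−10) = -3.0600
  Pd branch = 1.77·Pd^0.52·e^(0.02·RH+f) = 2.806 μm/a
  Cl⁻ term: 0.102·121.6^0.62·exp(0.033·77+0.04·-10.4) = 16.75
  sum: 2.806 + 16.75 → r_corr = 19.56 μm/a

r_corr = 19.6 μm/a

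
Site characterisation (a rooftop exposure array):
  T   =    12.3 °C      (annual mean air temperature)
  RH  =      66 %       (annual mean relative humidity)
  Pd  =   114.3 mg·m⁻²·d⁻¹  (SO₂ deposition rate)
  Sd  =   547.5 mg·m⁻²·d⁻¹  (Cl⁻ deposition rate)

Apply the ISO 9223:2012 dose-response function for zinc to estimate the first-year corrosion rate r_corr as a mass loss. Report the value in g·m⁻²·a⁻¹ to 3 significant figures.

zinc: T>10 °C ⇒ hinge -0.071·(12.3−10) = -0.1633
  sulphur-dioxide contribution → 1.835 μm/a
  chloride contribution → 3.071 μm/a
  ⇒ r_corr(zinc) = 4.906 μm/a
Convert to mass loss: 4.906 μm/a × 7.14 g/cm³ = 35.03 g·m⁻²·a⁻¹

r_corr = 35.0 g·m⁻²·a⁻¹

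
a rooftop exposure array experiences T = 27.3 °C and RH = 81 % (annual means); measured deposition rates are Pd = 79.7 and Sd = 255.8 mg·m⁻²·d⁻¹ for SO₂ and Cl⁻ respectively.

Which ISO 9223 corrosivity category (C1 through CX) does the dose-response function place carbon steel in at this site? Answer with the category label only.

carbon steel: T>10 °C ⇒ hinge -0.054·(27.3−10) = -0.9342
  SO₂ term: 1.77·79.7^0.52·exp(0.02·81-0.9342) = 34.24
  Sd branch = 0.102·Sd^0.62·e^(0.033·RH+0.04·T) = 137 μm/a
  sum: 34.24 + 137 → r_corr = 171.2 μm/a
Category bounds: 80…200 μm/a bracket r_corr ⇒ C5

C5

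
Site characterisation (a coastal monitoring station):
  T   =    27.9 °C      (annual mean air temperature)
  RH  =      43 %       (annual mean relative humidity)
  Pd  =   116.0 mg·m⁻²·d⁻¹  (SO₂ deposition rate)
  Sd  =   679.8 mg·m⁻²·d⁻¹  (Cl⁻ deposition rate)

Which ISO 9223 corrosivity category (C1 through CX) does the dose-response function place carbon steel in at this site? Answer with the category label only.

carbon steel: T>10 °C ⇒ hinge -0.054·(27.9−10) = -0.9666
  SO₂ term: 1.77·116.0^0.52·exp(0.02·43-0.9666) = 18.84
  Sd branch = 0.102·Sd^0.62·e^(0.033·RH+0.04·T) = 73.39 μm/a
  sum: 18.84 + 73.39 → r_corr = 92.23 μm/a
Category bounds: 80…200 μm/a bracket r_corr ⇒ C5

C5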